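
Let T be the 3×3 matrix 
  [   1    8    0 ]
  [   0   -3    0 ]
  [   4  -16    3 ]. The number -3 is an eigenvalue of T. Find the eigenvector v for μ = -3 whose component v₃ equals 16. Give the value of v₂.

T + 3I = [[4, 8, 0], [0, 0, 0], [4, -16, 6]].
Solving (T + 3I)v = 0 gives the eigenspace spanned by (-8, 4, 16).
With v₃ = 16, v = (-8, 4, 16), so v₂ = 4.

4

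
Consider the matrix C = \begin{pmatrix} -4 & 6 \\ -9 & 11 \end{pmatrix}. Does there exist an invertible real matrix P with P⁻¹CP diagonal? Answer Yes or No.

Characteristic polynomial: p(t) = t^2 - 7t + 10 = (t - 5)(t - 2).
All 2 eigenvalues are distinct, so C is diagonalizable.

Yes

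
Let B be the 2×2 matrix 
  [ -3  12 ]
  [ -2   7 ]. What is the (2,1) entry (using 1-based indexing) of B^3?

-26

Characteristic polynomial: λ^2 - 4λ + 3 = (λ - 3)(λ - 1), so the eigenvalues are 1, 3.
λ=3: eigenvector (-2, -1).
λ=1: eigenvector (3, 1).
P = [[-2, 3], [-1, 1]], D = diag(3, 1), P⁻¹ = [[1, -3], [1, -2]].
B³ = P·diag(27, 1)·P⁻¹ = [[-51, 156], [-26, 79]].
The requested entry is -26.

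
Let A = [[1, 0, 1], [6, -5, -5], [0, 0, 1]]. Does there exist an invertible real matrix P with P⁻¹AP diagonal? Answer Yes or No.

Characteristic polynomial: p(s) = s^3 + 3s^2 - 9s + 5 = (s - 1)^2(s + 5).
s = 1 has algebraic multiplicity 2; rank(A − 1I) = 2, so geometric multiplicity = 1.
Geometric multiplicity < algebraic multiplicity, so A is not diagonalizable.

No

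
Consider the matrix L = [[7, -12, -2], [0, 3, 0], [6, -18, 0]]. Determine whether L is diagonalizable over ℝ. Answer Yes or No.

Characteristic polynomial: p(μ) = μ^3 - 10μ^2 + 33μ - 36 = (μ - 4)(μ - 3)^2.
μ = 3 has algebraic multiplicity 2; rank(L − 3I) = 1, so geometric multiplicity = 2.
Every eigenvalue has geometric = algebraic multiplicity, so L is diagonalizable.

Yes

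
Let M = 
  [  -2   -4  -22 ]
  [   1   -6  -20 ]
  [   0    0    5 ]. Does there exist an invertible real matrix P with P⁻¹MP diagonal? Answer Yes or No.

No

Characteristic polynomial: p(s) = s^3 + 3s^2 - 24s - 80 = (s - 5)(s + 4)^2.
s = -4 has algebraic multiplicity 2; rank(M + 4I) = 2, so geometric multiplicity = 1.
Geometric multiplicity < algebraic multiplicity, so M is not diagonalizable.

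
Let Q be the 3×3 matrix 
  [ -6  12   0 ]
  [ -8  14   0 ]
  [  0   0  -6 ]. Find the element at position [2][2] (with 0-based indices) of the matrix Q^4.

Characteristic polynomial: s^3 - 2s^2 - 36s + 72 = (s - 6)(s - 2)(s + 6), so the eigenvalues are -6, 2, 6.
s=6: eigenvector (1, 1, 0).
s=2: eigenvector (3, 2, 0).
s=-6: eigenvector (0, 0, 1).
P = [[1, 3, 0], [1, 2, 0], [0, 0, 1]], D = diag(6, 2, -6), P⁻¹ = [[-2, 3, 0], [1, -1, 0], [0, 0, 1]].
Q⁴ = P·diag(1296, 16, 1296)·P⁻¹ = [[-2544, 3840, 0], [-2560, 3856, 0], [0, 0, 1296]].
The requested entry is 1296.

1296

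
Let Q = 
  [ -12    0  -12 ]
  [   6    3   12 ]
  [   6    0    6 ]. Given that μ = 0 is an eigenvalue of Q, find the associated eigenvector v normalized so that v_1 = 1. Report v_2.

2

Q = [[-12, 0, -12], [6, 3, 12], [6, 0, 6]].
Solving (Q)v = 0 gives the eigenspace spanned by (1, 2, -1).
With v_1 = 1, v = (1, 2, -1), so v_2 = 2.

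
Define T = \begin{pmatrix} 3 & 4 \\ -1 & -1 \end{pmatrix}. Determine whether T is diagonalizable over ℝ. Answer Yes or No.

Characteristic polynomial: p(s) = s^2 - 2s + 1 = (s - 1)^2.
s = 1 has algebraic multiplicity 2; rank(T − 1I) = 1, so geometric multiplicity = 1.
Geometric multiplicity < algebraic multiplicity, so T is not diagonalizable.

No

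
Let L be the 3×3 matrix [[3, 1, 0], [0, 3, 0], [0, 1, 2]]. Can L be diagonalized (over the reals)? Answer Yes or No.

Characteristic polynomial: p(r) = r^3 - 8r^2 + 21r - 18 = (r - 3)^2(r - 2).
r = 3 has algebraic multiplicity 2; rank(L − 3I) = 2, so geometric multiplicity = 1.
Geometric multiplicity < algebraic multiplicity, so L is not diagonalizable.

No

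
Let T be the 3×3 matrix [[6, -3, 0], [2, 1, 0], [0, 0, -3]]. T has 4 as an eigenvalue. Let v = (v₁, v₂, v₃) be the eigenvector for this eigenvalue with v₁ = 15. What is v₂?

T − 4I = [[2, -3, 0], [2, -3, 0], [0, 0, -7]].
Solving (T − 4I)v = 0 gives the eigenspace spanned by (15, 10, 0).
With v₁ = 15, v = (15, 10, 0), so v₂ = 10.

10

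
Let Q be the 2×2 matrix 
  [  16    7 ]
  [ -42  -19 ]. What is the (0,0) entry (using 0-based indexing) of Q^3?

Characteristic polynomial: λ^2 + 3λ - 10 = (λ - 2)(λ + 5), so the eigenvalues are -5, 2.
λ=-5: eigenvector (1, -3).
λ=2: eigenvector (1, -2).
P = [[1, 1], [-3, -2]], D = diag(-5, 2), P⁻¹ = [[-2, -1], [3, 1]].
Q³ = P·diag(-125, 8)·P⁻¹ = [[274, 133], [-798, -391]].
The requested entry is 274.

274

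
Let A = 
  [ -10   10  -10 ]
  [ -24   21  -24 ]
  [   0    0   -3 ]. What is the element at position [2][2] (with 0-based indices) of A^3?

Characteristic polynomial: μ^3 - 8μ^2 - 3μ + 90 = (μ - 6)(μ - 5)(μ + 3), so the eigenvalues are -3, 5, 6.
μ=5: eigenvector (-2, -3, 0).
μ=6: eigenvector (5, 8, 0).
μ=-3: eigenvector (0, 1, 1).
P = [[-2, 5, 0], [-3, 8, 1], [0, 0, 1]], D = diag(5, 6, -3), P⁻¹ = [[-8, 5, -5], [-3, 2, -2], [0, 0, 1]].
A³ = P·diag(125, 216, -27)·P⁻¹ = [[-1240, 910, -910], [-2184, 1581, -1608], [0, 0, -27]].
The requested entry is -27.

-27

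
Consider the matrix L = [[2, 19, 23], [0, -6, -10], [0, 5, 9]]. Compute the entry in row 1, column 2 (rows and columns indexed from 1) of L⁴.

Characteristic polynomial: t^3 - 5t^2 + 2t + 8 = (t - 4)(t - 2)(t + 1), so the eigenvalues are -1, 2, 4.
t=2: eigenvector (1, 0, 0).
t=4: eigenvector (-2, 1, -1).
t=-1: eigenvector (-5, 2, -1).
P = [[1, -2, -5], [0, 1, 2], [0, -1, -1]], D = diag(2, 4, -1), P⁻¹ = [[1, 3, 1], [0, -1, -2], [0, 1, 1]].
L⁴ = P·diag(16, 256, 1)·P⁻¹ = [[16, 555, 1035], [0, -254, -510], [0, 255, 511]].
The requested entry is 555.

555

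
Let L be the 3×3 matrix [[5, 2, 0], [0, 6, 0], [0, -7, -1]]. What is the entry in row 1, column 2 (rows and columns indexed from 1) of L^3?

Characteristic polynomial: r^3 - 10r^2 + 19r + 30 = (r - 6)(r - 5)(r + 1), so the eigenvalues are -1, 5, 6.
r=5: eigenvector (1, 0, 0).
r=6: eigenvector (2, 1, -1).
r=-1: eigenvector (0, 0, 1).
P = [[1, 2, 0], [0, 1, 0], [0, -1, 1]], D = diag(5, 6, -1), P⁻¹ = [[1, -2, 0], [0, 1, 0], [0, 1, 1]].
L³ = P·diag(125, 216, -1)·P⁻¹ = [[125, 182, 0], [0, 216, 0], [0, -217, -1]].
The requested entry is 182.

182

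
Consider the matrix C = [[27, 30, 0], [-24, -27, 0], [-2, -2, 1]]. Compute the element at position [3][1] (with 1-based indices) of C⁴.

-80

Characteristic polynomial: s^3 - s^2 - 9s + 9 = (s - 3)(s - 1)(s + 3), so the eigenvalues are -3, 1, 3.
s=1: eigenvector (0, 0, 1).
s=-3: eigenvector (-1, 1, 0).
s=3: eigenvector (5, -4, -1).
P = [[0, -1, 5], [0, 1, -4], [1, 0, -1]], D = diag(1, -3, 3), P⁻¹ = [[1, 1, 1], [4, 5, 0], [1, 1, 0]].
C⁴ = P·diag(1, 81, 81)·P⁻¹ = [[81, 0, 0], [0, 81, 0], [-80, -80, 1]].
The requested entry is -80.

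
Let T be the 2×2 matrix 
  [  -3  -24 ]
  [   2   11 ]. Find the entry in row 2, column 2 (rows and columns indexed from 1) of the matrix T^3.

419

Characteristic polynomial: r^2 - 8r + 15 = (r - 5)(r - 3), so the eigenvalues are 3, 5.
r=3: eigenvector (4, -1).
r=5: eigenvector (-3, 1).
P = [[4, -3], [-1, 1]], D = diag(3, 5), P⁻¹ = [[1, 3], [1, 4]].
T³ = P·diag(27, 125)·P⁻¹ = [[-267, -1176], [98, 419]].
The requested entry is 419.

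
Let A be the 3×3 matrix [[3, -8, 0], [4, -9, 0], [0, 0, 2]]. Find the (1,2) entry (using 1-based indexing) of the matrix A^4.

Characteristic polynomial: μ^3 + 4μ^2 - 7μ - 10 = (μ - 2)(μ + 1)(μ + 5), so the eigenvalues are -5, -1, 2.
μ=2: eigenvector (0, 0, 1).
μ=-1: eigenvector (2, 1, 0).
μ=-5: eigenvector (-1, -1, 0).
P = [[0, 2, -1], [0, 1, -1], [1, 0, 0]], D = diag(2, -1, -5), P⁻¹ = [[0, 0, 1], [1, -1, 0], [1, -2, 0]].
A⁴ = P·diag(16, 1, 625)·P⁻¹ = [[-623, 1248, 0], [-624, 1249, 0], [0, 0, 16]].
The requested entry is 1248.

1248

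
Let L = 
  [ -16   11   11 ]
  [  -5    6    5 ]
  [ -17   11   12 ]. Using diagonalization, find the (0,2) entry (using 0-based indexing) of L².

11

Characteristic polynomial: t^3 - 2t^2 - 29t + 30 = (t - 6)(t - 1)(t + 5), so the eigenvalues are -5, 1, 6.
t=6: eigenvector (1, 1, 1).
t=-5: eigenvector (1, 0, 1).
t=1: eigenvector (0, -1, 1).
P = [[1, 1, 0], [1, 0, -1], [1, 1, 1]], D = diag(6, -5, 1), P⁻¹ = [[-1, 1, 1], [2, -1, -1], [-1, 0, 1]].
L² = P·diag(36, 25, 1)·P⁻¹ = [[14, 11, 11], [-35, 36, 35], [13, 11, 12]].
The requested entry is 11.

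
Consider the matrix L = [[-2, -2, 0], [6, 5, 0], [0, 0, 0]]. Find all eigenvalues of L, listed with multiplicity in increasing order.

Characteristic polynomial: p(λ) = λ^3 - 3λ^2 + 2λ = λ(λ - 2)(λ - 1).
Roots (with multiplicity): 0, 1, 2.

0, 1, 2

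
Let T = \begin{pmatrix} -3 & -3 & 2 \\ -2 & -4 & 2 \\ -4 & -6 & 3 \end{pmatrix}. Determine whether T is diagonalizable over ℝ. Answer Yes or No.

Characteristic polynomial: p(s) = s^3 + 4s^2 + 5s + 2 = (s + 1)^2(s + 2).
s = -1 has algebraic multiplicity 2; rank(T + 1I) = 1, so geometric multiplicity = 2.
Every eigenvalue has geometric = algebraic multiplicity, so T is diagonalizable.

Yes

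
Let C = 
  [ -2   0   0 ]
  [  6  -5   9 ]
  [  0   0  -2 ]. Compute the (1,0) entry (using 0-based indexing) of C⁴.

-1218

Characteristic polynomial: μ^3 + 9μ^2 + 24μ + 20 = (μ + 2)^2(μ + 5), so the eigenvalues are -5, -2, -2.
μ=-2: eigenvector (1, 2, 0).
μ=-5: eigenvector (0, 1, 0).
μ=-2: eigenvector (-2, -1, 1).
P = [[1, 0, -2], [2, 1, -1], [0, 0, 1]], D = diag(-2, -5, -2), P⁻¹ = [[1, 0, 2], [-2, 1, -3], [0, 0, 1]].
C⁴ = P·diag(16, 625, 16)·P⁻¹ = [[16, 0, 0], [-1218, 625, -1827], [0, 0, 16]].
The requested entry is -1218.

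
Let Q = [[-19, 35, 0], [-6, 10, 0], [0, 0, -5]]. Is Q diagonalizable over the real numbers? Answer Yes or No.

Yes

Characteristic polynomial: p(λ) = λ^3 + 14λ^2 + 65λ + 100 = (λ + 4)(λ + 5)^2.
λ = -5 has algebraic multiplicity 2; rank(Q + 5I) = 1, so geometric multiplicity = 2.
Every eigenvalue has geometric = algebraic multiplicity, so Q is diagonalizable.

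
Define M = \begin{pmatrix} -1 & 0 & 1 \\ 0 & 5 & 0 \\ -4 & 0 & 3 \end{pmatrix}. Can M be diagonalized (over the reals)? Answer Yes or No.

Characteristic polynomial: p(λ) = λ^3 - 7λ^2 + 11λ - 5 = (λ - 5)(λ - 1)^2.
λ = 1 has algebraic multiplicity 2; rank(M − 1I) = 2, so geometric multiplicity = 1.
Geometric multiplicity < algebraic multiplicity, so M is not diagonalizable.

No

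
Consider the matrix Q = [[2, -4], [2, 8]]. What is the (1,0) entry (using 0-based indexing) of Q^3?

Characteristic polynomial: t^2 - 10t + 24 = (t - 6)(t - 4), so the eigenvalues are 4, 6.
t=6: eigenvector (1, -1).
t=4: eigenvector (2, -1).
P = [[1, 2], [-1, -1]], D = diag(6, 4), P⁻¹ = [[-1, -2], [1, 1]].
Q³ = P·diag(216, 64)·P⁻¹ = [[-88, -304], [152, 368]].
The requested entry is 152.

152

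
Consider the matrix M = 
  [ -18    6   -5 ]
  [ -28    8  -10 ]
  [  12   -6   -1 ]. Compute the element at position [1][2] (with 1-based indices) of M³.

Characteristic polynomial: μ^3 + 11μ^2 + 34μ + 24 = (μ + 1)(μ + 4)(μ + 6), so the eigenvalues are -6, -4, -1.
μ=-6: eigenvector (1, 2, 0).
μ=-4: eigenvector (-2, -3, 2).
μ=-1: eigenvector (-1, -2, 1).
P = [[1, -2, -1], [2, -3, -2], [0, 2, 1]], D = diag(-6, -4, -1), P⁻¹ = [[1, 0, 1], [-2, 1, 0], [4, -2, 1]].
M³ = P·diag(-216, -64, -1)·P⁻¹ = [[-468, 126, -215], [-808, 188, -430], [252, -126, -1]].
The requested entry is 126.

126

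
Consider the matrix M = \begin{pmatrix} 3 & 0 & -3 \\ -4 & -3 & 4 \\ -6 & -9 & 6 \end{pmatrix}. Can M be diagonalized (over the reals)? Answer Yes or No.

No

Characteristic polynomial: p(s) = s^3 - 6s^2 + 9s = s(s - 3)^2.
s = 3 has algebraic multiplicity 2; rank(M − 3I) = 2, so geometric multiplicity = 1.
Geometric multiplicity < algebraic multiplicity, so M is not diagonalizable.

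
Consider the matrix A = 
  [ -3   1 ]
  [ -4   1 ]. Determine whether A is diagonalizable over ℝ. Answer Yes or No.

Characteristic polynomial: p(λ) = λ^2 + 2λ + 1 = (λ + 1)^2.
λ = -1 has algebraic multiplicity 2; rank(A + 1I) = 1, so geometric multiplicity = 1.
Geometric multiplicity < algebraic multiplicity, so A is not diagonalizable.

No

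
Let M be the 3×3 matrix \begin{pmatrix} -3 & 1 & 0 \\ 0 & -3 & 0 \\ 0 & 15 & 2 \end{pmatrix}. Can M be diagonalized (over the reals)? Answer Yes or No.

Characteristic polynomial: p(t) = t^3 + 4t^2 - 3t - 18 = (t - 2)(t + 3)^2.
t = -3 has algebraic multiplicity 2; rank(M + 3I) = 2, so geometric multiplicity = 1.
Geometric multiplicity < algebraic multiplicity, so M is not diagonalizable.

No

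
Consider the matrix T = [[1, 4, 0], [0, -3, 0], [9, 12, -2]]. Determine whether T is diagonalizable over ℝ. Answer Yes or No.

Yes

Characteristic polynomial: p(μ) = μ^3 + 4μ^2 + μ - 6 = (μ - 1)(μ + 2)(μ + 3).
All 3 eigenvalues are distinct, so T is diagonalizable.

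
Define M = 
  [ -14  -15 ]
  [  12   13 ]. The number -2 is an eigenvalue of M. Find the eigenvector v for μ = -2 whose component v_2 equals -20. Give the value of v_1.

25

M + 2I = [[-12, -15], [12, 15]].
Solving (M + 2I)v = 0 gives the eigenspace spanned by (25, -20).
With v_2 = -20, v = (25, -20), so v_1 = 25.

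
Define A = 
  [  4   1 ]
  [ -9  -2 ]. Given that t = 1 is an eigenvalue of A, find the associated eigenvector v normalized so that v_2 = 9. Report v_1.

-3

A − 1I = [[3, 1], [-9, -3]].
Solving (A − 1I)v = 0 gives the eigenspace spanned by (-3, 9).
With v_2 = 9, v = (-3, 9), so v_1 = -3.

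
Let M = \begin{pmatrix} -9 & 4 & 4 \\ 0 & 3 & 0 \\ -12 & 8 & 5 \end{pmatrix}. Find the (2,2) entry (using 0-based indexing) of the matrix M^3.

Characteristic polynomial: r^3 + r^2 - 9r - 9 = (r - 3)(r + 1)(r + 3), so the eigenvalues are -3, -1, 3.
r=-1: eigenvector (1, 0, 2).
r=3: eigenvector (1, 1, 2).
r=-3: eigenvector (-2, 0, -3).
P = [[1, 1, -2], [0, 1, 0], [2, 2, -3]], D = diag(-1, 3, -3), P⁻¹ = [[-3, -1, 2], [0, 1, 0], [-2, 0, 1]].
M³ = P·diag(-1, 27, -27)·P⁻¹ = [[-105, 28, 52], [0, 27, 0], [-156, 56, 77]].
The requested entry is 77.

77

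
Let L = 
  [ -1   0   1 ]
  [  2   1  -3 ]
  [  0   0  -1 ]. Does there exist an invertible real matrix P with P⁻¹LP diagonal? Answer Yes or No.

Characteristic polynomial: p(λ) = λ^3 + λ^2 - λ - 1 = (λ - 1)(λ + 1)^2.
λ = -1 has algebraic multiplicity 2; rank(L + 1I) = 2, so geometric multiplicity = 1.
Geometric multiplicity < algebraic multiplicity, so L is not diagonalizable.

No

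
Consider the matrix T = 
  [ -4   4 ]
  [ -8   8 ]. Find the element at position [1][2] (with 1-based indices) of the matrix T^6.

Characteristic polynomial: μ^2 - 4μ = μ(μ - 4), so the eigenvalues are 0, 4.
μ=4: eigenvector (-1, -2).
μ=0: eigenvector (1, 1).
P = [[-1, 1], [-2, 1]], D = diag(4, 0), P⁻¹ = [[1, -1], [2, -1]].
T⁶ = P·diag(4096, 0)·P⁻¹ = [[-4096, 4096], [-8192, 8192]].
The requested entry is 4096.

4096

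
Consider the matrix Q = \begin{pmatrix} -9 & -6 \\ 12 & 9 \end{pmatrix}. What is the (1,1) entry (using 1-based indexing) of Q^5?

Characteristic polynomial: t^2 - 9 = (t - 3)(t + 3), so the eigenvalues are -3, 3.
t=3: eigenvector (-1, 2).
t=-3: eigenvector (-1, 1).
P = [[-1, -1], [2, 1]], D = diag(3, -3), P⁻¹ = [[1, 1], [-2, -1]].
Q⁵ = P·diag(243, -243)·P⁻¹ = [[-729, -486], [972, 729]].
The requested entry is -729.

-729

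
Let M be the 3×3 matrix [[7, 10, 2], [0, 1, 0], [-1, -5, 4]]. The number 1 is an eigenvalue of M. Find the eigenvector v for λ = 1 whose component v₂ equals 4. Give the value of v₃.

M − 1I = [[6, 10, 2], [0, 0, 0], [-1, -5, 3]].
Solving (M − 1I)v = 0 gives the eigenspace spanned by (-8, 4, 4).
With v₂ = 4, v = (-8, 4, 4), so v₃ = 4.

4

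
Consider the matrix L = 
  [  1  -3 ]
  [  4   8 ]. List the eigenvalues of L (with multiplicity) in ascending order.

Characteristic polynomial: p(λ) = λ^2 - 9λ + 20 = (λ - 5)(λ - 4).
Roots (with multiplicity): 4, 5.

4, 5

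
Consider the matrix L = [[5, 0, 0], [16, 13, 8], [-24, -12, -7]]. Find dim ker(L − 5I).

L − 5I = [[0, 0, 0], [16, 8, 8], [-24, -12, -12]].
This matrix has rank 1, so its null space has dimension 3 − 1 = 2.

2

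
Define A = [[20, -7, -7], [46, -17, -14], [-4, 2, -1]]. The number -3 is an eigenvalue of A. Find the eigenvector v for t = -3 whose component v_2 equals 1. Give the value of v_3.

A + 3I = [[23, -7, -7], [46, -14, -14], [-4, 2, 2]].
Solving (A + 3I)v = 0 gives the eigenspace spanned by (0, 1, -1).
With v_2 = 1, v = (0, 1, -1), so v_3 = -1.

-1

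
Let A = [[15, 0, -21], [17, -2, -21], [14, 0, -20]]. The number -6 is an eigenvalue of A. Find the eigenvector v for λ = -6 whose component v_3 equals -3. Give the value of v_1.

-3

A + 6I = [[21, 0, -21], [17, 4, -21], [14, 0, -14]].
Solving (A + 6I)v = 0 gives the eigenspace spanned by (-3, -3, -3).
With v_3 = -3, v = (-3, -3, -3), so v_1 = -3.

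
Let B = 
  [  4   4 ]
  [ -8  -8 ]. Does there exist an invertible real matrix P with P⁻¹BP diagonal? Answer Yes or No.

Yes

Characteristic polynomial: p(μ) = μ^2 + 4μ = μ(μ + 4).
All 2 eigenvalues are distinct, so B is diagonalizable.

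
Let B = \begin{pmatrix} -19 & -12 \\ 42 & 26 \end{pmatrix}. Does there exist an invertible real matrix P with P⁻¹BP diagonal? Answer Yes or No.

Characteristic polynomial: p(λ) = λ^2 - 7λ + 10 = (λ - 5)(λ - 2).
All 2 eigenvalues are distinct, so B is diagonalizable.

Yes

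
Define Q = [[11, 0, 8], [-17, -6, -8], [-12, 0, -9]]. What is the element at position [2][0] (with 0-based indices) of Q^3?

-84

Characteristic polynomial: μ^3 + 4μ^2 - 15μ - 18 = (μ - 3)(μ + 1)(μ + 6), so the eigenvalues are -6, -1, 3.
μ=-6: eigenvector (0, 1, 0).
μ=3: eigenvector (1, -1, -1).
μ=-1: eigenvector (-2, 2, 3).
P = [[0, 1, -2], [1, -1, 2], [0, -1, 3]], D = diag(-6, 3, -1), P⁻¹ = [[1, 1, 0], [3, 0, 2], [1, 0, 1]].
Q³ = P·diag(-216, 27, -1)·P⁻¹ = [[83, 0, 56], [-299, -216, -56], [-84, 0, -57]].
The requested entry is -84.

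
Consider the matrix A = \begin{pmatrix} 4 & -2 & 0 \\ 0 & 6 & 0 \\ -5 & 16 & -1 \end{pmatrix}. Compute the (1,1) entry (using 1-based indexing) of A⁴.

256

Characteristic polynomial: s^3 - 9s^2 + 14s + 24 = (s - 6)(s - 4)(s + 1), so the eigenvalues are -1, 4, 6.
s=6: eigenvector (-1, 1, 3).
s=4: eigenvector (1, 0, -1).
s=-1: eigenvector (0, 0, 1).
P = [[-1, 1, 0], [1, 0, 0], [3, -1, 1]], D = diag(6, 4, -1), P⁻¹ = [[0, 1, 0], [1, 1, 0], [1, -2, 1]].
A⁴ = P·diag(1296, 256, 1)·P⁻¹ = [[256, -1040, 0], [0, 1296, 0], [-255, 3630, 1]].
The requested entry is 256.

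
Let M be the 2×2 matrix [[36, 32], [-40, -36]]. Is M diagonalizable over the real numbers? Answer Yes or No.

Characteristic polynomial: p(t) = t^2 - 16 = (t - 4)(t + 4).
All 2 eigenvalues are distinct, so M is diagonalizable.

Yes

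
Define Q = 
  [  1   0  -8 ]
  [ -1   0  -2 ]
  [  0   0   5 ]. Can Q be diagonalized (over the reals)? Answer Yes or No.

Characteristic polynomial: p(μ) = μ^3 - 6μ^2 + 5μ = μ(μ - 5)(μ - 1).
All 3 eigenvalues are distinct, so Q is diagonalizable.

Yes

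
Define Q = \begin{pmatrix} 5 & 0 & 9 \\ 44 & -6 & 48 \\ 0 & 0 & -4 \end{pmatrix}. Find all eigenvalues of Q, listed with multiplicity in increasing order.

-6, -4, 5

Characteristic polynomial: p(t) = t^3 + 5t^2 - 26t - 120 = (t - 5)(t + 4)(t + 6).
Roots (with multiplicity): -6, -4, 5.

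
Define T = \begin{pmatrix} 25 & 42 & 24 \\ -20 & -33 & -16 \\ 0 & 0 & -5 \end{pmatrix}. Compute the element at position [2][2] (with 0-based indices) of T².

25

Characteristic polynomial: μ^3 + 13μ^2 + 55μ + 75 = (μ + 3)(μ + 5)^2, so the eigenvalues are -5, -5, -3.
μ=-3: eigenvector (3, -2, 0).
μ=-5: eigenvector (-7, 5, 0).
μ=-5: eigenvector (2, -2, 1).
P = [[3, -7, 2], [-2, 5, -2], [0, 0, 1]], D = diag(-3, -5, -5), P⁻¹ = [[5, 7, 4], [2, 3, 2], [0, 0, 1]].
T² = P·diag(9, 25, 25)·P⁻¹ = [[-215, -336, -192], [160, 249, 128], [0, 0, 25]].
The requested entry is 25.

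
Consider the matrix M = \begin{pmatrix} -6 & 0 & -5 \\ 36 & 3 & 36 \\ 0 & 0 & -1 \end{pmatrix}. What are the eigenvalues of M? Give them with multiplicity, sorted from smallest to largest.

-6, -1, 3

Characteristic polynomial: p(s) = s^3 + 4s^2 - 15s - 18 = (s - 3)(s + 1)(s + 6).
Roots (with multiplicity): -6, -1, 3.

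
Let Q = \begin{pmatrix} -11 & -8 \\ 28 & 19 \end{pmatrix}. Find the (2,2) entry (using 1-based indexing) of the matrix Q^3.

811

Characteristic polynomial: μ^2 - 8μ + 15 = (μ - 5)(μ - 3), so the eigenvalues are 3, 5.
μ=5: eigenvector (-1, 2).
μ=3: eigenvector (4, -7).
P = [[-1, 4], [2, -7]], D = diag(5, 3), P⁻¹ = [[7, 4], [2, 1]].
Q³ = P·diag(125, 27)·P⁻¹ = [[-659, -392], [1372, 811]].
The requested entry is 811.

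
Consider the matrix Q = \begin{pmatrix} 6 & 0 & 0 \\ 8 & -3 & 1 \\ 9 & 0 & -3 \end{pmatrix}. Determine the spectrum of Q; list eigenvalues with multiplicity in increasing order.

-3, -3, 6

Characteristic polynomial: p(t) = t^3 - 27t - 54 = (t - 6)(t + 3)^2.
Roots (with multiplicity): -3, -3, 6.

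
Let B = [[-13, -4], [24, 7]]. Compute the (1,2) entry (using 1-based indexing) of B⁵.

-3124

Characteristic polynomial: s^2 + 6s + 5 = (s + 1)(s + 5), so the eigenvalues are -5, -1.
s=-1: eigenvector (1, -3).
s=-5: eigenvector (1, -2).
P = [[1, 1], [-3, -2]], D = diag(-1, -5), P⁻¹ = [[-2, -1], [3, 1]].
B⁵ = P·diag(-1, -3125)·P⁻¹ = [[-9373, -3124], [18744, 6247]].
The requested entry is -3124.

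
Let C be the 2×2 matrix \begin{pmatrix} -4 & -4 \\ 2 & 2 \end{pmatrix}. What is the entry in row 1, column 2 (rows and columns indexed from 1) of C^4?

Characteristic polynomial: λ^2 + 2λ = λ(λ + 2), so the eigenvalues are -2, 0.
λ=-2: eigenvector (2, -1).
λ=0: eigenvector (-1, 1).
P = [[2, -1], [-1, 1]], D = diag(-2, 0), P⁻¹ = [[1, 1], [1, 2]].
C⁴ = P·diag(16, 0)·P⁻¹ = [[32, 32], [-16, -16]].
The requested entry is 32.

32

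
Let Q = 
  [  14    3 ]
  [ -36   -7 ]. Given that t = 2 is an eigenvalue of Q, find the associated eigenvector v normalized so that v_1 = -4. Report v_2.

Q − 2I = [[12, 3], [-36, -9]].
Solving (Q − 2I)v = 0 gives the eigenspace spanned by (-4, 16).
With v_1 = -4, v = (-4, 16), so v_2 = 16.

16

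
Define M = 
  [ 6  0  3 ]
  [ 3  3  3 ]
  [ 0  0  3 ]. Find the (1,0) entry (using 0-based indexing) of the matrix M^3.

Characteristic polynomial: μ^3 - 12μ^2 + 45μ - 54 = (μ - 6)(μ - 3)^2, so the eigenvalues are 3, 3, 6.
μ=6: eigenvector (1, 1, 0).
μ=3: eigenvector (0, 1, 0).
μ=3: eigenvector (-1, -1, 1).
P = [[1, 0, -1], [1, 1, -1], [0, 0, 1]], D = diag(6, 3, 3), P⁻¹ = [[1, 0, 1], [-1, 1, 0], [0, 0, 1]].
M³ = P·diag(216, 27, 27)·P⁻¹ = [[216, 0, 189], [189, 27, 189], [0, 0, 27]].
The requested entry is 189.

189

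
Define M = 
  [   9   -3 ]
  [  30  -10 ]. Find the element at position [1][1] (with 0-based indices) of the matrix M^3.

-10

Characteristic polynomial: r^2 + r = r(r + 1), so the eigenvalues are -1, 0.
r=0: eigenvector (1, 3).
r=-1: eigenvector (3, 10).
P = [[1, 3], [3, 10]], D = diag(0, -1), P⁻¹ = [[10, -3], [-3, 1]].
M³ = P·diag(0, -1)·P⁻¹ = [[9, -3], [30, -10]].
The requested entry is -10.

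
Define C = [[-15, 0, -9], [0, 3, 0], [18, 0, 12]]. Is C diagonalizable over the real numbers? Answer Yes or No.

Characteristic polynomial: p(s) = s^3 - 27s + 54 = (s - 3)^2(s + 6).
s = 3 has algebraic multiplicity 2; rank(C − 3I) = 1, so geometric multiplicity = 2.
Every eigenvalue has geometric = algebraic multiplicity, so C is diagonalizable.

Yes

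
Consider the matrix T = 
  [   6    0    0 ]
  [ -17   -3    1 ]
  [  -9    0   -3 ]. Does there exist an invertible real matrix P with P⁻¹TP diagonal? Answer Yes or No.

No

Characteristic polynomial: p(r) = r^3 - 27r - 54 = (r - 6)(r + 3)^2.
r = -3 has algebraic multiplicity 2; rank(T + 3I) = 2, so geometric multiplicity = 1.
Geometric multiplicity < algebraic multiplicity, so T is not diagonalizable.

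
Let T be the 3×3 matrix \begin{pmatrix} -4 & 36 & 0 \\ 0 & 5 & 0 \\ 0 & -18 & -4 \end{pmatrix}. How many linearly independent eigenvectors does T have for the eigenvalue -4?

T + 4I = [[0, 36, 0], [0, 9, 0], [0, -18, 0]].
This matrix has rank 1, so its null space has dimension 3 − 1 = 2.

2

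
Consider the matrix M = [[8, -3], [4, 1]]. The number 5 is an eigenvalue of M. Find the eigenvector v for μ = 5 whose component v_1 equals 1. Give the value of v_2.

1

M − 5I = [[3, -3], [4, -4]].
Solving (M − 5I)v = 0 gives the eigenspace spanned by (1, 1).
With v_1 = 1, v = (1, 1), so v_2 = 1.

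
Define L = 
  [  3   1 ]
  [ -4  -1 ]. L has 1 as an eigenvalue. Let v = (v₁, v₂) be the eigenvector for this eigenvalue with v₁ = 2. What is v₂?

-4

L − 1I = [[2, 1], [-4, -2]].
Solving (L − 1I)v = 0 gives the eigenspace spanned by (2, -4).
With v₁ = 2, v = (2, -4), so v₂ = -4.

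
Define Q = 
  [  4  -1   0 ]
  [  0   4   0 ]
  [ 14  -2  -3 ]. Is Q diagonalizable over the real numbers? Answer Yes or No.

No

Characteristic polynomial: p(r) = r^3 - 5r^2 - 8r + 48 = (r - 4)^2(r + 3).
r = 4 has algebraic multiplicity 2; rank(Q − 4I) = 2, so geometric multiplicity = 1.
Geometric multiplicity < algebraic multiplicity, so Q is not diagonalizable.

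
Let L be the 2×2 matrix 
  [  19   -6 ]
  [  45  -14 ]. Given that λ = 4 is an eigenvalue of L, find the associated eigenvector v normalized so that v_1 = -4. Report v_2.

L − 4I = [[15, -6], [45, -18]].
Solving (L − 4I)v = 0 gives the eigenspace spanned by (-4, -10).
With v_1 = -4, v = (-4, -10), so v_2 = -10.

-10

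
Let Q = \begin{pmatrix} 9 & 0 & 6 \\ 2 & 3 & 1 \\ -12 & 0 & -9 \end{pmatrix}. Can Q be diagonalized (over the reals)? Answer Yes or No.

Characteristic polynomial: p(λ) = λ^3 - 3λ^2 - 9λ + 27 = (λ - 3)^2(λ + 3).
λ = 3 has algebraic multiplicity 2; rank(Q − 3I) = 2, so geometric multiplicity = 1.
Geometric multiplicity < algebraic multiplicity, so Q is not diagonalizable.

No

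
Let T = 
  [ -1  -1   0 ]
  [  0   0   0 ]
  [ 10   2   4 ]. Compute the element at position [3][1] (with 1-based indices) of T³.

Characteristic polynomial: s^3 - 3s^2 - 4s = s(s - 4)(s + 1), so the eigenvalues are -1, 0, 4.
s=-1: eigenvector (1, 0, -2).
s=0: eigenvector (-1, 1, 2).
s=4: eigenvector (0, 0, 1).
P = [[1, -1, 0], [0, 1, 0], [-2, 2, 1]], D = diag(-1, 0, 4), P⁻¹ = [[1, 1, 0], [0, 1, 0], [2, 0, 1]].
T³ = P·diag(-1, 0, 64)·P⁻¹ = [[-1, -1, 0], [0, 0, 0], [130, 2, 64]].
The requested entry is 130.

130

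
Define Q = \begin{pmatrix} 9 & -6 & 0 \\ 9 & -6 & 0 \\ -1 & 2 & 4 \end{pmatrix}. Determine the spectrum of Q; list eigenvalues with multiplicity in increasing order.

Characteristic polynomial: p(λ) = λ^3 - 7λ^2 + 12λ = λ(λ - 4)(λ - 3).
Roots (with multiplicity): 0, 3, 4.

0, 3, 4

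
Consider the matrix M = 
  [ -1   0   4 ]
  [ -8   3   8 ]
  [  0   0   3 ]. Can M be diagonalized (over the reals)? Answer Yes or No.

Characteristic polynomial: p(s) = s^3 - 5s^2 + 3s + 9 = (s - 3)^2(s + 1).
s = 3 has algebraic multiplicity 2; rank(M − 3I) = 1, so geometric multiplicity = 2.
Every eigenvalue has geometric = algebraic multiplicity, so M is diagonalizable.

Yes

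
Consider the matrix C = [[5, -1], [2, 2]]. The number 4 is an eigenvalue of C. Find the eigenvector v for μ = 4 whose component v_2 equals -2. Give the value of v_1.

-2

C − 4I = [[1, -1], [2, -2]].
Solving (C − 4I)v = 0 gives the eigenspace spanned by (-2, -2).
With v_2 = -2, v = (-2, -2), so v_1 = -2.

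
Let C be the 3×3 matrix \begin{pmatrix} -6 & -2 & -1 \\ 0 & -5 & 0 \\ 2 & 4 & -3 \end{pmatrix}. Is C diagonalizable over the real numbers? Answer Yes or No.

Yes

Characteristic polynomial: p(t) = t^3 + 14t^2 + 65t + 100 = (t + 4)(t + 5)^2.
t = -5 has algebraic multiplicity 2; rank(C + 5I) = 1, so geometric multiplicity = 2.
Every eigenvalue has geometric = algebraic multiplicity, so C is diagonalizable.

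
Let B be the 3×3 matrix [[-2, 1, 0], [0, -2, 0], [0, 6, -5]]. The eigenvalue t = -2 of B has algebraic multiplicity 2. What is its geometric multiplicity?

B + 2I = [[0, 1, 0], [0, 0, 0], [0, 6, -3]].
This matrix has rank 2, so its null space has dimension 3 − 2 = 1.

1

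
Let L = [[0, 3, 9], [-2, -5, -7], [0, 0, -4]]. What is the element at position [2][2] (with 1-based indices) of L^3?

Characteristic polynomial: λ^3 + 9λ^2 + 26λ + 24 = (λ + 2)(λ + 3)(λ + 4), so the eigenvalues are -4, -3, -2.
λ=-2: eigenvector (3, -2, 0).
λ=-3: eigenvector (-1, 1, 0).
λ=-4: eigenvector (-6, 5, 1).
P = [[3, -1, -6], [-2, 1, 5], [0, 0, 1]], D = diag(-2, -3, -4), P⁻¹ = [[1, 1, 1], [2, 3, -3], [0, 0, 1]].
L³ = P·diag(-8, -27, -64)·P⁻¹ = [[30, 57, 279], [-38, -65, -223], [0, 0, -64]].
The requested entry is -65.

-65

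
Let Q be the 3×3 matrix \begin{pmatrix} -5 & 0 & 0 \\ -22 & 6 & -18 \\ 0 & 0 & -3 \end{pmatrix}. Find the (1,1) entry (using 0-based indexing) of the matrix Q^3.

216

Characteristic polynomial: λ^3 + 2λ^2 - 33λ - 90 = (λ - 6)(λ + 3)(λ + 5), so the eigenvalues are -5, -3, 6.
λ=-5: eigenvector (1, 2, 0).
λ=6: eigenvector (0, 1, 0).
λ=-3: eigenvector (0, 2, 1).
P = [[1, 0, 0], [2, 1, 2], [0, 0, 1]], D = diag(-5, 6, -3), P⁻¹ = [[1, 0, 0], [-2, 1, -2], [0, 0, 1]].
Q³ = P·diag(-125, 216, -27)·P⁻¹ = [[-125, 0, 0], [-682, 216, -486], [0, 0, -27]].
The requested entry is 216.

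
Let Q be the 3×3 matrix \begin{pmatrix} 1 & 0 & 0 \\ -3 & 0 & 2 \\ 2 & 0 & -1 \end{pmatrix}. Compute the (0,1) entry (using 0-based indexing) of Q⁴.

0

Characteristic polynomial: s^3 - s = s(s - 1)(s + 1), so the eigenvalues are -1, 0, 1.
s=1: eigenvector (1, -1, 1).
s=0: eigenvector (0, 1, 0).
s=-1: eigenvector (0, -2, 1).
P = [[1, 0, 0], [-1, 1, -2], [1, 0, 1]], D = diag(1, 0, -1), P⁻¹ = [[1, 0, 0], [-1, 1, 2], [-1, 0, 1]].
Q⁴ = P·diag(1, 0, 1)·P⁻¹ = [[1, 0, 0], [1, 0, -2], [0, 0, 1]].
The requested entry is 0.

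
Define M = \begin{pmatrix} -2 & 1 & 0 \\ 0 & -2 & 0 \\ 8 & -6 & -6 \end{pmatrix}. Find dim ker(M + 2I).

1

M + 2I = [[0, 1, 0], [0, 0, 0], [8, -6, -4]].
This matrix has rank 2, so its null space has dimension 3 − 2 = 1.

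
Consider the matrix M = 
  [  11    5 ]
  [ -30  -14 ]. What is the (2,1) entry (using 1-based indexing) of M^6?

24570

Characteristic polynomial: t^2 + 3t - 4 = (t - 1)(t + 4), so the eigenvalues are -4, 1.
t=-4: eigenvector (-1, 3).
t=1: eigenvector (1, -2).
P = [[-1, 1], [3, -2]], D = diag(-4, 1), P⁻¹ = [[2, 1], [3, 1]].
M⁶ = P·diag(4096, 1)·P⁻¹ = [[-8189, -4095], [24570, 12286]].
The requested entry is 24570.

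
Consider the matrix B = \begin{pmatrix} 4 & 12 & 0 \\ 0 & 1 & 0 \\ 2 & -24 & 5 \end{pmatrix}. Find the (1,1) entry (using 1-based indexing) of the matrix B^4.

256

Characteristic polynomial: s^3 - 10s^2 + 29s - 20 = (s - 5)(s - 4)(s - 1), so the eigenvalues are 1, 4, 5.
s=4: eigenvector (1, 0, -2).
s=1: eigenvector (-4, 1, 8).
s=5: eigenvector (0, 0, 1).
P = [[1, -4, 0], [0, 1, 0], [-2, 8, 1]], D = diag(4, 1, 5), P⁻¹ = [[1, 4, 0], [0, 1, 0], [2, 0, 1]].
B⁴ = P·diag(256, 1, 625)·P⁻¹ = [[256, 1020, 0], [0, 1, 0], [738, -2040, 625]].
The requested entry is 256.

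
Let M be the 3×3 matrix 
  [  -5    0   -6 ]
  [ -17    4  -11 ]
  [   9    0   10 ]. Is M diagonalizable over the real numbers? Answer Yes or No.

Characteristic polynomial: p(s) = s^3 - 9s^2 + 24s - 16 = (s - 4)^2(s - 1).
s = 4 has algebraic multiplicity 2; rank(M − 4I) = 2, so geometric multiplicity = 1.
Geometric multiplicity < algebraic multiplicity, so M is not diagonalizable.

No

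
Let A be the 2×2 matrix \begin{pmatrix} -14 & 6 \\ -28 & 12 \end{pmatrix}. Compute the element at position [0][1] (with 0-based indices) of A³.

24

Characteristic polynomial: s^2 + 2s = s(s + 2), so the eigenvalues are -2, 0.
s=-2: eigenvector (1, 2).
s=0: eigenvector (3, 7).
P = [[1, 3], [2, 7]], D = diag(-2, 0), P⁻¹ = [[7, -3], [-2, 1]].
A³ = P·diag(-8, 0)·P⁻¹ = [[-56, 24], [-112, 48]].
The requested entry is 24.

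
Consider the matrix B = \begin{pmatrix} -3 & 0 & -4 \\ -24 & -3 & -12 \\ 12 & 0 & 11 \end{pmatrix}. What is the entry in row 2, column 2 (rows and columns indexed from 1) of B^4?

Characteristic polynomial: μ^3 - 5μ^2 - 9μ + 45 = (μ - 5)(μ - 3)(μ + 3), so the eigenvalues are -3, 3, 5.
μ=5: eigenvector (1, 0, -2).
μ=-3: eigenvector (0, 1, 0).
μ=3: eigenvector (2, -2, -3).
P = [[1, 0, 2], [0, 1, -2], [-2, 0, -3]], D = diag(5, -3, 3), P⁻¹ = [[-3, 0, -2], [4, 1, 2], [2, 0, 1]].
B⁴ = P·diag(625, 81, 81)·P⁻¹ = [[-1551, 0, -1088], [0, 81, 0], [3264, 0, 2257]].
The requested entry is 81.

81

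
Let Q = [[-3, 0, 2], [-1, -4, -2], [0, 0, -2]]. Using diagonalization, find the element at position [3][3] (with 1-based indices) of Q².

4

Characteristic polynomial: t^3 + 9t^2 + 26t + 24 = (t + 2)(t + 3)(t + 4), so the eigenvalues are -4, -3, -2.
t=-3: eigenvector (1, -1, 0).
t=-4: eigenvector (0, 1, 0).
t=-2: eigenvector (2, -2, 1).
P = [[1, 0, 2], [-1, 1, -2], [0, 0, 1]], D = diag(-3, -4, -2), P⁻¹ = [[1, 0, -2], [1, 1, 0], [0, 0, 1]].
Q² = P·diag(9, 16, 4)·P⁻¹ = [[9, 0, -10], [7, 16, 10], [0, 0, 4]].
The requested entry is 4.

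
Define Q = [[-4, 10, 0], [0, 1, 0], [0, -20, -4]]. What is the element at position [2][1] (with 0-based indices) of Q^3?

-260

Characteristic polynomial: t^3 + 7t^2 + 8t - 16 = (t - 1)(t + 4)^2, so the eigenvalues are -4, -4, 1.
t=-4: eigenvector (1, 0, -2).
t=1: eigenvector (2, 1, -4).
t=-4: eigenvector (0, 0, 1).
P = [[1, 2, 0], [0, 1, 0], [-2, -4, 1]], D = diag(-4, 1, -4), P⁻¹ = [[1, -2, 0], [0, 1, 0], [2, 0, 1]].
Q³ = P·diag(-64, 1, -64)·P⁻¹ = [[-64, 130, 0], [0, 1, 0], [0, -260, -64]].
The requested entry is -260.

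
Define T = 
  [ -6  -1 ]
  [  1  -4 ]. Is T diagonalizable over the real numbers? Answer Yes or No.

Characteristic polynomial: p(r) = r^2 + 10r + 25 = (r + 5)^2.
r = -5 has algebraic multiplicity 2; rank(T + 5I) = 1, so geometric multiplicity = 1.
Geometric multiplicity < algebraic multiplicity, so T is not diagonalizable.

No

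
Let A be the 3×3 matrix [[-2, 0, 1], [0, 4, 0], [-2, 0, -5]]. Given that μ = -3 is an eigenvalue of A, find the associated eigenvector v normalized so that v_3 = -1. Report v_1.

A + 3I = [[1, 0, 1], [0, 7, 0], [-2, 0, -2]].
Solving (A + 3I)v = 0 gives the eigenspace spanned by (1, 0, -1).
With v_3 = -1, v = (1, 0, -1), so v_1 = 1.

1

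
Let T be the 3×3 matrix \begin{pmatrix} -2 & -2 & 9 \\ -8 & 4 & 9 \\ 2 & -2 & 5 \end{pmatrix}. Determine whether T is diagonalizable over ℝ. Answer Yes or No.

Yes

Characteristic polynomial: p(λ) = λ^3 - 7λ^2 - 14λ + 120 = (λ - 6)(λ - 5)(λ + 4).
All 3 eigenvalues are distinct, so T is diagonalizable.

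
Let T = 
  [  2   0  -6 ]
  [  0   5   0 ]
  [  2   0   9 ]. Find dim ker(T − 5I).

2

T − 5I = [[-3, 0, -6], [0, 0, 0], [2, 0, 4]].
This matrix has rank 1, so its null space has dimension 3 − 1 = 2.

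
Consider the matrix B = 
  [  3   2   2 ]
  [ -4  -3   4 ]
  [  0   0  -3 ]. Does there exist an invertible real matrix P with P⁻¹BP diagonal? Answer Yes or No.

Yes

Characteristic polynomial: p(t) = t^3 + 3t^2 - t - 3 = (t - 1)(t + 1)(t + 3).
All 3 eigenvalues are distinct, so B is diagonalizable.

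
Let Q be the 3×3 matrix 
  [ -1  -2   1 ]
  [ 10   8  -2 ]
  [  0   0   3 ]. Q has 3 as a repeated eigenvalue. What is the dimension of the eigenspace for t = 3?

1

Q − 3I = [[-4, -2, 1], [10, 5, -2], [0, 0, 0]].
This matrix has rank 2, so its null space has dimension 3 − 2 = 1.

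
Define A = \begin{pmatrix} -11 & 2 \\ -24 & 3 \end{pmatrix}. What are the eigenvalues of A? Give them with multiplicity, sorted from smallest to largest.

-5, -3

Characteristic polynomial: p(λ) = λ^2 + 8λ + 15 = (λ + 3)(λ + 5).
Roots (with multiplicity): -5, -3.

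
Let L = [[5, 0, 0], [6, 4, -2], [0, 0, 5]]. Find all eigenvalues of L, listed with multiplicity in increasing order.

Characteristic polynomial: p(μ) = μ^3 - 14μ^2 + 65μ - 100 = (μ - 5)^2(μ - 4).
Roots (with multiplicity): 4, 5, 5.

4, 5, 5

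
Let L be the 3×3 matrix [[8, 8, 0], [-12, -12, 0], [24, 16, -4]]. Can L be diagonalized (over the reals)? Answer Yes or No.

Characteristic polynomial: p(λ) = λ^3 + 8λ^2 + 16λ = λ(λ + 4)^2.
λ = -4 has algebraic multiplicity 2; rank(L + 4I) = 1, so geometric multiplicity = 2.
Every eigenvalue has geometric = algebraic multiplicity, so L is diagonalizable.

Yes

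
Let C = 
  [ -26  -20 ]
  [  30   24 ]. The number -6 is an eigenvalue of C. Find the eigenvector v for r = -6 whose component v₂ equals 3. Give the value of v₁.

-3

C + 6I = [[-20, -20], [30, 30]].
Solving (C + 6I)v = 0 gives the eigenspace spanned by (-3, 3).
With v₂ = 3, v = (-3, 3), so v₁ = -3.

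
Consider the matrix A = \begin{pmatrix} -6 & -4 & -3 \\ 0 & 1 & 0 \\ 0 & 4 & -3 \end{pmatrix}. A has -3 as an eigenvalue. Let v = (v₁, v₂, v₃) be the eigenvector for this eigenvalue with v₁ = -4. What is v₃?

A + 3I = [[-3, -4, -3], [0, 4, 0], [0, 4, 0]].
Solving (A + 3I)v = 0 gives the eigenspace spanned by (-4, 0, 4).
With v₁ = -4, v = (-4, 0, 4), so v₃ = 4.

4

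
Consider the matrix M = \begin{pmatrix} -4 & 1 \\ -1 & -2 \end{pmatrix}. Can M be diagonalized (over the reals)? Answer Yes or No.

Characteristic polynomial: p(s) = s^2 + 6s + 9 = (s + 3)^2.
s = -3 has algebraic multiplicity 2; rank(M + 3I) = 1, so geometric multiplicity = 1.
Geometric multiplicity < algebraic multiplicity, so M is not diagonalizable.

No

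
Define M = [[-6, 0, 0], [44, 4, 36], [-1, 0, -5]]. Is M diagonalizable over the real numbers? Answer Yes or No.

Yes

Characteristic polynomial: p(λ) = λ^3 + 7λ^2 - 14λ - 120 = (λ - 4)(λ + 5)(λ + 6).
All 3 eigenvalues are distinct, so M is diagonalizable.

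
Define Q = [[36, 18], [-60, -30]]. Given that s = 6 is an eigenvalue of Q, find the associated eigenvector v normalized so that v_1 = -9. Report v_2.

Q − 6I = [[30, 18], [-60, -36]].
Solving (Q − 6I)v = 0 gives the eigenspace spanned by (-9, 15).
With v_1 = -9, v = (-9, 15), so v_2 = 15.

15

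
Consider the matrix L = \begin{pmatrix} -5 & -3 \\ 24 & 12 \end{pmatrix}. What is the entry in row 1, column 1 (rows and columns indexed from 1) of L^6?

-26207

Characteristic polynomial: t^2 - 7t + 12 = (t - 4)(t - 3), so the eigenvalues are 3, 4.
t=3: eigenvector (3, -8).
t=4: eigenvector (-1, 3).
P = [[3, -1], [-8, 3]], D = diag(3, 4), P⁻¹ = [[3, 1], [8, 3]].
L⁶ = P·diag(729, 4096)·P⁻¹ = [[-26207, -10101], [80808, 31032]].
The requested entry is -26207.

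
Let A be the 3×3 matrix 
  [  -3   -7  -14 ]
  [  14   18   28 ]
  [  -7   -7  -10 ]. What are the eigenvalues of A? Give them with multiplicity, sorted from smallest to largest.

Characteristic polynomial: p(μ) = μ^3 - 5μ^2 - 8μ + 48 = (μ - 4)^2(μ + 3).
Roots (with multiplicity): -3, 4, 4.

-3, 4, 4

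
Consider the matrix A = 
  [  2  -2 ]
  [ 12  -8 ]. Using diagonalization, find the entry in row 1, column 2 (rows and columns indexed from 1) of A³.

-56

Characteristic polynomial: s^2 + 6s + 8 = (s + 2)(s + 4), so the eigenvalues are -4, -2.
s=-4: eigenvector (1, 3).
s=-2: eigenvector (-1, -2).
P = [[1, -1], [3, -2]], D = diag(-4, -2), P⁻¹ = [[-2, 1], [-3, 1]].
A³ = P·diag(-64, -8)·P⁻¹ = [[104, -56], [336, -176]].
The requested entry is -56.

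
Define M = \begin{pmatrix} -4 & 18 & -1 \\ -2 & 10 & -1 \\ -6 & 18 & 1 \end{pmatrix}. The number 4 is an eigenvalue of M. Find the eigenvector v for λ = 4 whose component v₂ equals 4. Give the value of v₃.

8

M − 4I = [[-8, 18, -1], [-2, 6, -1], [-6, 18, -3]].
Solving (M − 4I)v = 0 gives the eigenspace spanned by (8, 4, 8).
With v₂ = 4, v = (8, 4, 8), so v₃ = 8.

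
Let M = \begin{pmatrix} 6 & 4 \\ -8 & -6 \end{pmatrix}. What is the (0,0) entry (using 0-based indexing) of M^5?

96

Characteristic polynomial: r^2 - 4 = (r - 2)(r + 2), so the eigenvalues are -2, 2.
r=2: eigenvector (1, -1).
r=-2: eigenvector (1, -2).
P = [[1, 1], [-1, -2]], D = diag(2, -2), P⁻¹ = [[2, 1], [-1, -1]].
M⁵ = P·diag(32, -32)·P⁻¹ = [[96, 64], [-128, -96]].
The requested entry is 96.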